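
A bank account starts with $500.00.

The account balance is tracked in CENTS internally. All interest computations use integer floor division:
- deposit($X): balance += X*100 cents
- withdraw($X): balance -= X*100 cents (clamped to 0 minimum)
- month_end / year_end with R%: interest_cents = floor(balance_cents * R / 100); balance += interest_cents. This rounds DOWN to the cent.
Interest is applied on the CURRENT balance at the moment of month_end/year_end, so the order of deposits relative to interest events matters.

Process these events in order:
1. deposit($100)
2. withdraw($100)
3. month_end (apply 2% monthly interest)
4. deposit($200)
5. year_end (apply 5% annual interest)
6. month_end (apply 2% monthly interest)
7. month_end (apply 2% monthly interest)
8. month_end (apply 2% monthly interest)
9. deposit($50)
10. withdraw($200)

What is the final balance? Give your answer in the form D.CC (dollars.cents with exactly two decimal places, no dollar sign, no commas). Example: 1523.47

After 1 (deposit($100)): balance=$600.00 total_interest=$0.00
After 2 (withdraw($100)): balance=$500.00 total_interest=$0.00
After 3 (month_end (apply 2% monthly interest)): balance=$510.00 total_interest=$10.00
After 4 (deposit($200)): balance=$710.00 total_interest=$10.00
After 5 (year_end (apply 5% annual interest)): balance=$745.50 total_interest=$45.50
After 6 (month_end (apply 2% monthly interest)): balance=$760.41 total_interest=$60.41
After 7 (month_end (apply 2% monthly interest)): balance=$775.61 total_interest=$75.61
After 8 (month_end (apply 2% monthly interest)): balance=$791.12 total_interest=$91.12
After 9 (deposit($50)): balance=$841.12 total_interest=$91.12
After 10 (withdraw($200)): balance=$641.12 total_interest=$91.12

Answer: 641.12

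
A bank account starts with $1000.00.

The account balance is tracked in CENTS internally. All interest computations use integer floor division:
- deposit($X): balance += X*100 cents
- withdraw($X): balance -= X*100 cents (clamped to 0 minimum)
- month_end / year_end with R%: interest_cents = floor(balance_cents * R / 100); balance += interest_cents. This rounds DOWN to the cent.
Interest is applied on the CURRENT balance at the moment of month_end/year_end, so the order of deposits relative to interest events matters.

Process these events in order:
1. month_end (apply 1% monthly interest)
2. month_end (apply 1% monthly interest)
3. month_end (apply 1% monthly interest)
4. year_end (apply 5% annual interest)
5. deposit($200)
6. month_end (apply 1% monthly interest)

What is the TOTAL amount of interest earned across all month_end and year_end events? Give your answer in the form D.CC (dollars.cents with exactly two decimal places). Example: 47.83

Answer: 94.62

Derivation:
After 1 (month_end (apply 1% monthly interest)): balance=$1010.00 total_interest=$10.00
After 2 (month_end (apply 1% monthly interest)): balance=$1020.10 total_interest=$20.10
After 3 (month_end (apply 1% monthly interest)): balance=$1030.30 total_interest=$30.30
After 4 (year_end (apply 5% annual interest)): balance=$1081.81 total_interest=$81.81
After 5 (deposit($200)): balance=$1281.81 total_interest=$81.81
After 6 (month_end (apply 1% monthly interest)): balance=$1294.62 total_interest=$94.62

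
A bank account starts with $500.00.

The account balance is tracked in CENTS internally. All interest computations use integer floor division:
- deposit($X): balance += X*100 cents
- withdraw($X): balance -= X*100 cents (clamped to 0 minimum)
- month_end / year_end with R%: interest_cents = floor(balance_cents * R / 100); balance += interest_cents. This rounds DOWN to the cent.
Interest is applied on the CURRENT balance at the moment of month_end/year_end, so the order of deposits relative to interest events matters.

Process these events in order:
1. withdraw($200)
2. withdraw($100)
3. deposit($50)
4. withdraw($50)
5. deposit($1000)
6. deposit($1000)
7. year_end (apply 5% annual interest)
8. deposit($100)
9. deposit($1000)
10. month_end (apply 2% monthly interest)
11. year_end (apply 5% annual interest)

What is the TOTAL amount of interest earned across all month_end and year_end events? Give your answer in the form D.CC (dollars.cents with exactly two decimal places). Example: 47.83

After 1 (withdraw($200)): balance=$300.00 total_interest=$0.00
After 2 (withdraw($100)): balance=$200.00 total_interest=$0.00
After 3 (deposit($50)): balance=$250.00 total_interest=$0.00
After 4 (withdraw($50)): balance=$200.00 total_interest=$0.00
After 5 (deposit($1000)): balance=$1200.00 total_interest=$0.00
After 6 (deposit($1000)): balance=$2200.00 total_interest=$0.00
After 7 (year_end (apply 5% annual interest)): balance=$2310.00 total_interest=$110.00
After 8 (deposit($100)): balance=$2410.00 total_interest=$110.00
After 9 (deposit($1000)): balance=$3410.00 total_interest=$110.00
After 10 (month_end (apply 2% monthly interest)): balance=$3478.20 total_interest=$178.20
After 11 (year_end (apply 5% annual interest)): balance=$3652.11 total_interest=$352.11

Answer: 352.11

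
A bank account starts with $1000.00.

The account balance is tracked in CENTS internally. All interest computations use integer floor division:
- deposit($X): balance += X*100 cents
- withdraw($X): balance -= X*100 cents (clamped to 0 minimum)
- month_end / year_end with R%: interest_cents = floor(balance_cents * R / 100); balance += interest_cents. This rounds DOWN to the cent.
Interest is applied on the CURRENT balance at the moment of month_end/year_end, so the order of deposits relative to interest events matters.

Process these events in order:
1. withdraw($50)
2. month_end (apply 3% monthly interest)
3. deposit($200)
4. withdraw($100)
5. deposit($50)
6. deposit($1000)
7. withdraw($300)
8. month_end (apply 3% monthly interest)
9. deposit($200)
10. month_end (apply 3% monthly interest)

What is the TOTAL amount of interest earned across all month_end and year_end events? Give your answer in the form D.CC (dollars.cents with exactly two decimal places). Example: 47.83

After 1 (withdraw($50)): balance=$950.00 total_interest=$0.00
After 2 (month_end (apply 3% monthly interest)): balance=$978.50 total_interest=$28.50
After 3 (deposit($200)): balance=$1178.50 total_interest=$28.50
After 4 (withdraw($100)): balance=$1078.50 total_interest=$28.50
After 5 (deposit($50)): balance=$1128.50 total_interest=$28.50
After 6 (deposit($1000)): balance=$2128.50 total_interest=$28.50
After 7 (withdraw($300)): balance=$1828.50 total_interest=$28.50
After 8 (month_end (apply 3% monthly interest)): balance=$1883.35 total_interest=$83.35
After 9 (deposit($200)): balance=$2083.35 total_interest=$83.35
After 10 (month_end (apply 3% monthly interest)): balance=$2145.85 total_interest=$145.85

Answer: 145.85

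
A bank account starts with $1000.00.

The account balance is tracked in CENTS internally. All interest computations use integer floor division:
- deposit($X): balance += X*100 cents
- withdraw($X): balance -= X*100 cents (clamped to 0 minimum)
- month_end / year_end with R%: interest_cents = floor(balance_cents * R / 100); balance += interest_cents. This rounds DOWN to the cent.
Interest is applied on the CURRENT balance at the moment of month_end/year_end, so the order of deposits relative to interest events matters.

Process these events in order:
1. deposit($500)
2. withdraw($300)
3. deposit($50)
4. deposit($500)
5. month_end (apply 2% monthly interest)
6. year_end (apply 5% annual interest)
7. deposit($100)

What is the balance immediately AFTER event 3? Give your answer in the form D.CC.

After 1 (deposit($500)): balance=$1500.00 total_interest=$0.00
After 2 (withdraw($300)): balance=$1200.00 total_interest=$0.00
After 3 (deposit($50)): balance=$1250.00 total_interest=$0.00

Answer: 1250.00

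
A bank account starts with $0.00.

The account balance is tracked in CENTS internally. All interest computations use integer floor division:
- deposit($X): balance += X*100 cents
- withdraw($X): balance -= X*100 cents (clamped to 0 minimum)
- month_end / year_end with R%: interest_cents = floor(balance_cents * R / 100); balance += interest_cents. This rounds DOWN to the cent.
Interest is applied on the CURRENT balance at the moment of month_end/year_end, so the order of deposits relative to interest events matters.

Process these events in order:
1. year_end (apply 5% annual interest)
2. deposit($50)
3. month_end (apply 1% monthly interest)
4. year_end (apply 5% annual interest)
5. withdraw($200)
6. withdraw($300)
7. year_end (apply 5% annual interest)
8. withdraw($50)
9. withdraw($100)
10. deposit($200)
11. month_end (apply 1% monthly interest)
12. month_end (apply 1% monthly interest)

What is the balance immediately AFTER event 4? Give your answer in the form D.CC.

Answer: 53.02

Derivation:
After 1 (year_end (apply 5% annual interest)): balance=$0.00 total_interest=$0.00
After 2 (deposit($50)): balance=$50.00 total_interest=$0.00
After 3 (month_end (apply 1% monthly interest)): balance=$50.50 total_interest=$0.50
After 4 (year_end (apply 5% annual interest)): balance=$53.02 total_interest=$3.02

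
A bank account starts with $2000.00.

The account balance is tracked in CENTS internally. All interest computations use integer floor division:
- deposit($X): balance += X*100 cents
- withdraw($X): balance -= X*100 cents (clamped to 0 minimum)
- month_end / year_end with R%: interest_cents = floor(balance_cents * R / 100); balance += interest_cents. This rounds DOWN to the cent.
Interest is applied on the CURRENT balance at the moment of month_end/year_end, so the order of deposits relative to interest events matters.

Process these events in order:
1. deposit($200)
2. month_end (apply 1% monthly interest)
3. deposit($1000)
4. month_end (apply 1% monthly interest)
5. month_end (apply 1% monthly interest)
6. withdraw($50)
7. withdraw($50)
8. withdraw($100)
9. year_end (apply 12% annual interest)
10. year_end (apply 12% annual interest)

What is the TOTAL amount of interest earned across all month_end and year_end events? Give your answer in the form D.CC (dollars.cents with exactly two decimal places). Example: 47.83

Answer: 872.03

Derivation:
After 1 (deposit($200)): balance=$2200.00 total_interest=$0.00
After 2 (month_end (apply 1% monthly interest)): balance=$2222.00 total_interest=$22.00
After 3 (deposit($1000)): balance=$3222.00 total_interest=$22.00
After 4 (month_end (apply 1% monthly interest)): balance=$3254.22 total_interest=$54.22
After 5 (month_end (apply 1% monthly interest)): balance=$3286.76 total_interest=$86.76
After 6 (withdraw($50)): balance=$3236.76 total_interest=$86.76
After 7 (withdraw($50)): balance=$3186.76 total_interest=$86.76
After 8 (withdraw($100)): balance=$3086.76 total_interest=$86.76
After 9 (year_end (apply 12% annual interest)): balance=$3457.17 total_interest=$457.17
After 10 (year_end (apply 12% annual interest)): balance=$3872.03 total_interest=$872.03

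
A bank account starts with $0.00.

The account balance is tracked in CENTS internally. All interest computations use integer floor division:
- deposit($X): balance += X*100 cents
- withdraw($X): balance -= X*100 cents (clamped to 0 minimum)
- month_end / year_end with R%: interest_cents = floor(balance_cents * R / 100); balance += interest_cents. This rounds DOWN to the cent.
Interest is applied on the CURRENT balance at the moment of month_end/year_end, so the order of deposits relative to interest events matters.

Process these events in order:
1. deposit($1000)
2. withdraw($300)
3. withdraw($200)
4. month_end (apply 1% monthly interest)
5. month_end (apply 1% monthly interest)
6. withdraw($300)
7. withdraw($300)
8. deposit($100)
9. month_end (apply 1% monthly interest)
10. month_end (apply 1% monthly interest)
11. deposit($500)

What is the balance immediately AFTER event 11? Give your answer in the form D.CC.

Answer: 602.01

Derivation:
After 1 (deposit($1000)): balance=$1000.00 total_interest=$0.00
After 2 (withdraw($300)): balance=$700.00 total_interest=$0.00
After 3 (withdraw($200)): balance=$500.00 total_interest=$0.00
After 4 (month_end (apply 1% monthly interest)): balance=$505.00 total_interest=$5.00
After 5 (month_end (apply 1% monthly interest)): balance=$510.05 total_interest=$10.05
After 6 (withdraw($300)): balance=$210.05 total_interest=$10.05
After 7 (withdraw($300)): balance=$0.00 total_interest=$10.05
After 8 (deposit($100)): balance=$100.00 total_interest=$10.05
After 9 (month_end (apply 1% monthly interest)): balance=$101.00 total_interest=$11.05
After 10 (month_end (apply 1% monthly interest)): balance=$102.01 total_interest=$12.06
After 11 (deposit($500)): balance=$602.01 total_interest=$12.06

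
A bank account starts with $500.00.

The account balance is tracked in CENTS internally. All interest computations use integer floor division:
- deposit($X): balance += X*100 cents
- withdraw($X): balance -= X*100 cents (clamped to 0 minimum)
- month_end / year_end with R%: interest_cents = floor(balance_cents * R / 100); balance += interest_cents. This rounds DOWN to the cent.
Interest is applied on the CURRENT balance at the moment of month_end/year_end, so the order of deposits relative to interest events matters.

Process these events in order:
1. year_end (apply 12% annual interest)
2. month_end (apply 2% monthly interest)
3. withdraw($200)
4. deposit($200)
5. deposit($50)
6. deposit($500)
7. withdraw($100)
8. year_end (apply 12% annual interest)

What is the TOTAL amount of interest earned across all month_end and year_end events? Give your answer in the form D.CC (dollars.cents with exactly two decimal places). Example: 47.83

After 1 (year_end (apply 12% annual interest)): balance=$560.00 total_interest=$60.00
After 2 (month_end (apply 2% monthly interest)): balance=$571.20 total_interest=$71.20
After 3 (withdraw($200)): balance=$371.20 total_interest=$71.20
After 4 (deposit($200)): balance=$571.20 total_interest=$71.20
After 5 (deposit($50)): balance=$621.20 total_interest=$71.20
After 6 (deposit($500)): balance=$1121.20 total_interest=$71.20
After 7 (withdraw($100)): balance=$1021.20 total_interest=$71.20
After 8 (year_end (apply 12% annual interest)): balance=$1143.74 total_interest=$193.74

Answer: 193.74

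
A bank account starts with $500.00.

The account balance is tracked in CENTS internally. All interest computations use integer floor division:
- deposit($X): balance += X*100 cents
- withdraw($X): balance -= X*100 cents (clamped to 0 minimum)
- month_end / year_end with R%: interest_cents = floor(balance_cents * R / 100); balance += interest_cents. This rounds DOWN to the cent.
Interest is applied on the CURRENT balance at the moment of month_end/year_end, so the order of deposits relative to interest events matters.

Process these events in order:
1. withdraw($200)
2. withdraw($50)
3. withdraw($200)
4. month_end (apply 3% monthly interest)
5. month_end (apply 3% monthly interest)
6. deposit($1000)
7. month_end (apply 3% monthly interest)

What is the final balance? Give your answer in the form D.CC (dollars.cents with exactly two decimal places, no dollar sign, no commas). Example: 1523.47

After 1 (withdraw($200)): balance=$300.00 total_interest=$0.00
After 2 (withdraw($50)): balance=$250.00 total_interest=$0.00
After 3 (withdraw($200)): balance=$50.00 total_interest=$0.00
After 4 (month_end (apply 3% monthly interest)): balance=$51.50 total_interest=$1.50
After 5 (month_end (apply 3% monthly interest)): balance=$53.04 total_interest=$3.04
After 6 (deposit($1000)): balance=$1053.04 total_interest=$3.04
After 7 (month_end (apply 3% monthly interest)): balance=$1084.63 total_interest=$34.63

Answer: 1084.63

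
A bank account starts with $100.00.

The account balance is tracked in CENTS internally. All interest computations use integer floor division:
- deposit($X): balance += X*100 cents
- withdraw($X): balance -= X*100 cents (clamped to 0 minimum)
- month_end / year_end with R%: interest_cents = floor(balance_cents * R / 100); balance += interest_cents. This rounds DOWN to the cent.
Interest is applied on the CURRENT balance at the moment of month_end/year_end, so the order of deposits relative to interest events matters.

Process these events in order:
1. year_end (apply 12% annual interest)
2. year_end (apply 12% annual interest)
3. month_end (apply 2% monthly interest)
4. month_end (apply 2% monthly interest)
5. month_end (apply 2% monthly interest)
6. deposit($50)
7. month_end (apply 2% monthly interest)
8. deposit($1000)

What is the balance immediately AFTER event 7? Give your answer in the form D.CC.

Answer: 186.75

Derivation:
After 1 (year_end (apply 12% annual interest)): balance=$112.00 total_interest=$12.00
After 2 (year_end (apply 12% annual interest)): balance=$125.44 total_interest=$25.44
After 3 (month_end (apply 2% monthly interest)): balance=$127.94 total_interest=$27.94
After 4 (month_end (apply 2% monthly interest)): balance=$130.49 total_interest=$30.49
After 5 (month_end (apply 2% monthly interest)): balance=$133.09 total_interest=$33.09
After 6 (deposit($50)): balance=$183.09 total_interest=$33.09
After 7 (month_end (apply 2% monthly interest)): balance=$186.75 total_interest=$36.75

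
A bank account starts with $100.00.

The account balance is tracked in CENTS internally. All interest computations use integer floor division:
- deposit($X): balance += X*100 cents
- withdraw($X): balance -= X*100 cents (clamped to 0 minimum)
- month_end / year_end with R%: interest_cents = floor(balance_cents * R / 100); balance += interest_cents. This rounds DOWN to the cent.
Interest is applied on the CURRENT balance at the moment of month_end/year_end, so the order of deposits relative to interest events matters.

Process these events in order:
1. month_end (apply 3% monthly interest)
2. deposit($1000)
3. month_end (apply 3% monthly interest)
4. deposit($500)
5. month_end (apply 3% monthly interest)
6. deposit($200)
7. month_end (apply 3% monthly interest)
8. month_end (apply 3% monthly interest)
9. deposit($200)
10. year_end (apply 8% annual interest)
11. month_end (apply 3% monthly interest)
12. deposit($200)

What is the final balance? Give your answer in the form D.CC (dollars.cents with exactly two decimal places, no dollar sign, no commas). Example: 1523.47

Answer: 2647.23

Derivation:
After 1 (month_end (apply 3% monthly interest)): balance=$103.00 total_interest=$3.00
After 2 (deposit($1000)): balance=$1103.00 total_interest=$3.00
After 3 (month_end (apply 3% monthly interest)): balance=$1136.09 total_interest=$36.09
After 4 (deposit($500)): balance=$1636.09 total_interest=$36.09
After 5 (month_end (apply 3% monthly interest)): balance=$1685.17 total_interest=$85.17
After 6 (deposit($200)): balance=$1885.17 total_interest=$85.17
After 7 (month_end (apply 3% monthly interest)): balance=$1941.72 total_interest=$141.72
After 8 (month_end (apply 3% monthly interest)): balance=$1999.97 total_interest=$199.97
After 9 (deposit($200)): balance=$2199.97 total_interest=$199.97
After 10 (year_end (apply 8% annual interest)): balance=$2375.96 total_interest=$375.96
After 11 (month_end (apply 3% monthly interest)): balance=$2447.23 total_interest=$447.23
After 12 (deposit($200)): balance=$2647.23 total_interest=$447.23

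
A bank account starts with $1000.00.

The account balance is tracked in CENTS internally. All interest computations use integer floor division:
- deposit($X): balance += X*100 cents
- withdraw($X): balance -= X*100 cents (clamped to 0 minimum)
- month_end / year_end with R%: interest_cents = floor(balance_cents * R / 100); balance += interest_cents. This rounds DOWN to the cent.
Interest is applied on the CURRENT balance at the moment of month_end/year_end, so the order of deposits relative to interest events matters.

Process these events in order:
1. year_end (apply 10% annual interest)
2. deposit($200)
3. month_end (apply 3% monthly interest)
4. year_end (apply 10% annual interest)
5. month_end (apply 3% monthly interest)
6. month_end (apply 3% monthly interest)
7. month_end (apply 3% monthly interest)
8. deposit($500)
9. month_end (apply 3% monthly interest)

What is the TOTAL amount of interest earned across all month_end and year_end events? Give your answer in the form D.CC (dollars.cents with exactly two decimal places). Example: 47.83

After 1 (year_end (apply 10% annual interest)): balance=$1100.00 total_interest=$100.00
After 2 (deposit($200)): balance=$1300.00 total_interest=$100.00
After 3 (month_end (apply 3% monthly interest)): balance=$1339.00 total_interest=$139.00
After 4 (year_end (apply 10% annual interest)): balance=$1472.90 total_interest=$272.90
After 5 (month_end (apply 3% monthly interest)): balance=$1517.08 total_interest=$317.08
After 6 (month_end (apply 3% monthly interest)): balance=$1562.59 total_interest=$362.59
After 7 (month_end (apply 3% monthly interest)): balance=$1609.46 total_interest=$409.46
After 8 (deposit($500)): balance=$2109.46 total_interest=$409.46
After 9 (month_end (apply 3% monthly interest)): balance=$2172.74 total_interest=$472.74

Answer: 472.74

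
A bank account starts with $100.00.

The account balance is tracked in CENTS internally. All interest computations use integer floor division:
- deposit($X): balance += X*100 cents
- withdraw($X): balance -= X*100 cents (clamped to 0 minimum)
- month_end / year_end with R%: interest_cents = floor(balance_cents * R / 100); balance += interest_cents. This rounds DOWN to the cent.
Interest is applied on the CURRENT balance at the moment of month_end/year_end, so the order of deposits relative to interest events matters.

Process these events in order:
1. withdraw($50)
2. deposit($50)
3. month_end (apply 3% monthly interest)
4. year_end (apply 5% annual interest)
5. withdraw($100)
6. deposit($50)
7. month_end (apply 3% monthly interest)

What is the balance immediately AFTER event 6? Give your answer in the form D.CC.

After 1 (withdraw($50)): balance=$50.00 total_interest=$0.00
After 2 (deposit($50)): balance=$100.00 total_interest=$0.00
After 3 (month_end (apply 3% monthly interest)): balance=$103.00 total_interest=$3.00
After 4 (year_end (apply 5% annual interest)): balance=$108.15 total_interest=$8.15
After 5 (withdraw($100)): balance=$8.15 total_interest=$8.15
After 6 (deposit($50)): balance=$58.15 total_interest=$8.15

Answer: 58.15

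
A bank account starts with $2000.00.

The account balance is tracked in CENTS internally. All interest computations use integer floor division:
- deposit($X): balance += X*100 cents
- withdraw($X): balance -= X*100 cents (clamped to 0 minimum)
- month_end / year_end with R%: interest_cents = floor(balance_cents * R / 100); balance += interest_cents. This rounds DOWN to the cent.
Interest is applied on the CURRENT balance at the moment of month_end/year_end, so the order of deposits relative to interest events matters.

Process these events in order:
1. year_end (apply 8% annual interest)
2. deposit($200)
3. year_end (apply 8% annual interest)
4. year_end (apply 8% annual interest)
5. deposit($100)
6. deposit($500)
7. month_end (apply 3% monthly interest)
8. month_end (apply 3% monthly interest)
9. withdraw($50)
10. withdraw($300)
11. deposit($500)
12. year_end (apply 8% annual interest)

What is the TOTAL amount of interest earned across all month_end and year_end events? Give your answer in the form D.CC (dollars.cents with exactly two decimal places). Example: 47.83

After 1 (year_end (apply 8% annual interest)): balance=$2160.00 total_interest=$160.00
After 2 (deposit($200)): balance=$2360.00 total_interest=$160.00
After 3 (year_end (apply 8% annual interest)): balance=$2548.80 total_interest=$348.80
After 4 (year_end (apply 8% annual interest)): balance=$2752.70 total_interest=$552.70
After 5 (deposit($100)): balance=$2852.70 total_interest=$552.70
After 6 (deposit($500)): balance=$3352.70 total_interest=$552.70
After 7 (month_end (apply 3% monthly interest)): balance=$3453.28 total_interest=$653.28
After 8 (month_end (apply 3% monthly interest)): balance=$3556.87 total_interest=$756.87
After 9 (withdraw($50)): balance=$3506.87 total_interest=$756.87
After 10 (withdraw($300)): balance=$3206.87 total_interest=$756.87
After 11 (deposit($500)): balance=$3706.87 total_interest=$756.87
After 12 (year_end (apply 8% annual interest)): balance=$4003.41 total_interest=$1053.41

Answer: 1053.41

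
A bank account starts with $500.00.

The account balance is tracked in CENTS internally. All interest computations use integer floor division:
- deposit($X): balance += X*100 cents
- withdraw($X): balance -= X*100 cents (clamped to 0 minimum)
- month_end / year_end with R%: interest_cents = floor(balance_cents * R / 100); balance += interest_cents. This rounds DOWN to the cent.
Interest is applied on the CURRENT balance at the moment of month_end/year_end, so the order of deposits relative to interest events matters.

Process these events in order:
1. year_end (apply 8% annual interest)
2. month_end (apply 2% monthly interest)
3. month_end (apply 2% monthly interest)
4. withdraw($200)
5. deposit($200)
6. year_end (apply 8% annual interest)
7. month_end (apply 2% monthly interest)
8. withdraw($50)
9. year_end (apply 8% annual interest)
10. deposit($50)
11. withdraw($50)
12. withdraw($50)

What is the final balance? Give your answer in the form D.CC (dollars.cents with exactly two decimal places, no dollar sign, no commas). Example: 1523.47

After 1 (year_end (apply 8% annual interest)): balance=$540.00 total_interest=$40.00
After 2 (month_end (apply 2% monthly interest)): balance=$550.80 total_interest=$50.80
After 3 (month_end (apply 2% monthly interest)): balance=$561.81 total_interest=$61.81
After 4 (withdraw($200)): balance=$361.81 total_interest=$61.81
After 5 (deposit($200)): balance=$561.81 total_interest=$61.81
After 6 (year_end (apply 8% annual interest)): balance=$606.75 total_interest=$106.75
After 7 (month_end (apply 2% monthly interest)): balance=$618.88 total_interest=$118.88
After 8 (withdraw($50)): balance=$568.88 total_interest=$118.88
After 9 (year_end (apply 8% annual interest)): balance=$614.39 total_interest=$164.39
After 10 (deposit($50)): balance=$664.39 total_interest=$164.39
After 11 (withdraw($50)): balance=$614.39 total_interest=$164.39
After 12 (withdraw($50)): balance=$564.39 total_interest=$164.39

Answer: 564.39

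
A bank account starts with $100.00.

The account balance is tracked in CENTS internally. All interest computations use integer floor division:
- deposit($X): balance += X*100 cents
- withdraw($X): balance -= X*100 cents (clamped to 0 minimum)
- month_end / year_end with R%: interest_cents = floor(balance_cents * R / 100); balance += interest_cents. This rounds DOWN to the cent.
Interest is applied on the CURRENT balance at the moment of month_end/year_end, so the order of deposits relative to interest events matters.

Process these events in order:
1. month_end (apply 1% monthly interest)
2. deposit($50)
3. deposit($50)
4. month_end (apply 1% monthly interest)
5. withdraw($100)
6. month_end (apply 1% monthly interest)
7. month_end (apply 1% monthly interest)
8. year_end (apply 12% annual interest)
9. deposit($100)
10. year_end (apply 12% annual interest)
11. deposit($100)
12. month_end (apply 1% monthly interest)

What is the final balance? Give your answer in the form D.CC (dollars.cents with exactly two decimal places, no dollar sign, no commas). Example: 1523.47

After 1 (month_end (apply 1% monthly interest)): balance=$101.00 total_interest=$1.00
After 2 (deposit($50)): balance=$151.00 total_interest=$1.00
After 3 (deposit($50)): balance=$201.00 total_interest=$1.00
After 4 (month_end (apply 1% monthly interest)): balance=$203.01 total_interest=$3.01
After 5 (withdraw($100)): balance=$103.01 total_interest=$3.01
After 6 (month_end (apply 1% monthly interest)): balance=$104.04 total_interest=$4.04
After 7 (month_end (apply 1% monthly interest)): balance=$105.08 total_interest=$5.08
After 8 (year_end (apply 12% annual interest)): balance=$117.68 total_interest=$17.68
After 9 (deposit($100)): balance=$217.68 total_interest=$17.68
After 10 (year_end (apply 12% annual interest)): balance=$243.80 total_interest=$43.80
After 11 (deposit($100)): balance=$343.80 total_interest=$43.80
After 12 (month_end (apply 1% monthly interest)): balance=$347.23 total_interest=$47.23

Answer: 347.23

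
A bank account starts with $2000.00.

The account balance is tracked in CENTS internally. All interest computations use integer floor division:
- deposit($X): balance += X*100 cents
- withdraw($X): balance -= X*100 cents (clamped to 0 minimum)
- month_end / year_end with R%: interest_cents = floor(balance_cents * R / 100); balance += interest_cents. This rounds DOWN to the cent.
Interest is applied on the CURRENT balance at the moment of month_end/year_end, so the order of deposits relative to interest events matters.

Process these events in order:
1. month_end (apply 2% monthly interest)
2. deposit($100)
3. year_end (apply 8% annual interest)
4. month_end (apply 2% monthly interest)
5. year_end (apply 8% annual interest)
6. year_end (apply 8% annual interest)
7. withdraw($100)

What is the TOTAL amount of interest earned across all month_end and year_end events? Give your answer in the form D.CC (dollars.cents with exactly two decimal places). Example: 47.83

After 1 (month_end (apply 2% monthly interest)): balance=$2040.00 total_interest=$40.00
After 2 (deposit($100)): balance=$2140.00 total_interest=$40.00
After 3 (year_end (apply 8% annual interest)): balance=$2311.20 total_interest=$211.20
After 4 (month_end (apply 2% monthly interest)): balance=$2357.42 total_interest=$257.42
After 5 (year_end (apply 8% annual interest)): balance=$2546.01 total_interest=$446.01
After 6 (year_end (apply 8% annual interest)): balance=$2749.69 total_interest=$649.69
After 7 (withdraw($100)): balance=$2649.69 total_interest=$649.69

Answer: 649.69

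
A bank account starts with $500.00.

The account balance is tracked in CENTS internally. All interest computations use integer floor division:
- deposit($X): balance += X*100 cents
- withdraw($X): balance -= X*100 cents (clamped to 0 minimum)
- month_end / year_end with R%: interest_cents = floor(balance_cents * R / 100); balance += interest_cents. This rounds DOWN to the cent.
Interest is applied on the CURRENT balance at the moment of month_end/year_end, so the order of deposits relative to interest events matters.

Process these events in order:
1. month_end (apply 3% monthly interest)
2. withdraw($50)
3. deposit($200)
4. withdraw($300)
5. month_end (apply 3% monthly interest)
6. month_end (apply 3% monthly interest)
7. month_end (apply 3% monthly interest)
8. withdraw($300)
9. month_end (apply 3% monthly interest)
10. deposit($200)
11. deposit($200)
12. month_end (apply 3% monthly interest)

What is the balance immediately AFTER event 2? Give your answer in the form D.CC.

After 1 (month_end (apply 3% monthly interest)): balance=$515.00 total_interest=$15.00
After 2 (withdraw($50)): balance=$465.00 total_interest=$15.00

Answer: 465.00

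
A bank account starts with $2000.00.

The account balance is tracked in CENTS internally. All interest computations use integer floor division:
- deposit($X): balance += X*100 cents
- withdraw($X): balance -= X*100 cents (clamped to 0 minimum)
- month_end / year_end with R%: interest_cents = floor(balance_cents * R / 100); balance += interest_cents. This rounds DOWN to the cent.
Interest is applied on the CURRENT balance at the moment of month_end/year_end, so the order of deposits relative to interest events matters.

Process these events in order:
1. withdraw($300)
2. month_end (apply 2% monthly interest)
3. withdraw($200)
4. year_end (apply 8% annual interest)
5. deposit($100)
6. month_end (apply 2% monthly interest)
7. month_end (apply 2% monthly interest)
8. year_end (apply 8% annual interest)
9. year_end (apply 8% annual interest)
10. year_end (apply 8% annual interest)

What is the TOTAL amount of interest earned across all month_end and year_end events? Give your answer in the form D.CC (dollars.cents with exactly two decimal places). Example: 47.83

Answer: 702.34

Derivation:
After 1 (withdraw($300)): balance=$1700.00 total_interest=$0.00
After 2 (month_end (apply 2% monthly interest)): balance=$1734.00 total_interest=$34.00
After 3 (withdraw($200)): balance=$1534.00 total_interest=$34.00
After 4 (year_end (apply 8% annual interest)): balance=$1656.72 total_interest=$156.72
After 5 (deposit($100)): balance=$1756.72 total_interest=$156.72
After 6 (month_end (apply 2% monthly interest)): balance=$1791.85 total_interest=$191.85
After 7 (month_end (apply 2% monthly interest)): balance=$1827.68 total_interest=$227.68
After 8 (year_end (apply 8% annual interest)): balance=$1973.89 total_interest=$373.89
After 9 (year_end (apply 8% annual interest)): balance=$2131.80 total_interest=$531.80
After 10 (year_end (apply 8% annual interest)): balance=$2302.34 total_interest=$702.34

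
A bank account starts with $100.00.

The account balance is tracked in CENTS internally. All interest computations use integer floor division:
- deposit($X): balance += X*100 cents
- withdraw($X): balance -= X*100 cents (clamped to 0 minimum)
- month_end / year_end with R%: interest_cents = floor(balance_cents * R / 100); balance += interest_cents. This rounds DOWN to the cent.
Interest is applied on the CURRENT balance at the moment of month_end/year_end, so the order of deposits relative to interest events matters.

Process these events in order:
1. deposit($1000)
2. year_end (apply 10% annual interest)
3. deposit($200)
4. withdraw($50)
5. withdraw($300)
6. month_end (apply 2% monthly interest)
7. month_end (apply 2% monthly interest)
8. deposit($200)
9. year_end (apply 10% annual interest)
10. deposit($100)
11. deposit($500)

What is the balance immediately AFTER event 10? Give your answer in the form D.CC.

Answer: 1533.10

Derivation:
After 1 (deposit($1000)): balance=$1100.00 total_interest=$0.00
After 2 (year_end (apply 10% annual interest)): balance=$1210.00 total_interest=$110.00
After 3 (deposit($200)): balance=$1410.00 total_interest=$110.00
After 4 (withdraw($50)): balance=$1360.00 total_interest=$110.00
After 5 (withdraw($300)): balance=$1060.00 total_interest=$110.00
After 6 (month_end (apply 2% monthly interest)): balance=$1081.20 total_interest=$131.20
After 7 (month_end (apply 2% monthly interest)): balance=$1102.82 total_interest=$152.82
After 8 (deposit($200)): balance=$1302.82 total_interest=$152.82
After 9 (year_end (apply 10% annual interest)): balance=$1433.10 total_interest=$283.10
After 10 (deposit($100)): balance=$1533.10 total_interest=$283.10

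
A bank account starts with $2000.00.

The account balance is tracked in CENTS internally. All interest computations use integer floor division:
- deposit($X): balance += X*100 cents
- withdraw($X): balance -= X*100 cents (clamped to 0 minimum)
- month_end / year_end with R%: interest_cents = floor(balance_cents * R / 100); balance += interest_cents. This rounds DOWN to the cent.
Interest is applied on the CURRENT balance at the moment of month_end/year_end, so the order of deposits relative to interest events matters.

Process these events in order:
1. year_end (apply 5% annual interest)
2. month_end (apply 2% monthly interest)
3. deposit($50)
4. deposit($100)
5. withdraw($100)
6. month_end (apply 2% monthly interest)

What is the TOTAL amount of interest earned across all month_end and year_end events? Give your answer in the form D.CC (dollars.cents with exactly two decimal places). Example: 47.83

After 1 (year_end (apply 5% annual interest)): balance=$2100.00 total_interest=$100.00
After 2 (month_end (apply 2% monthly interest)): balance=$2142.00 total_interest=$142.00
After 3 (deposit($50)): balance=$2192.00 total_interest=$142.00
After 4 (deposit($100)): balance=$2292.00 total_interest=$142.00
After 5 (withdraw($100)): balance=$2192.00 total_interest=$142.00
After 6 (month_end (apply 2% monthly interest)): balance=$2235.84 total_interest=$185.84

Answer: 185.84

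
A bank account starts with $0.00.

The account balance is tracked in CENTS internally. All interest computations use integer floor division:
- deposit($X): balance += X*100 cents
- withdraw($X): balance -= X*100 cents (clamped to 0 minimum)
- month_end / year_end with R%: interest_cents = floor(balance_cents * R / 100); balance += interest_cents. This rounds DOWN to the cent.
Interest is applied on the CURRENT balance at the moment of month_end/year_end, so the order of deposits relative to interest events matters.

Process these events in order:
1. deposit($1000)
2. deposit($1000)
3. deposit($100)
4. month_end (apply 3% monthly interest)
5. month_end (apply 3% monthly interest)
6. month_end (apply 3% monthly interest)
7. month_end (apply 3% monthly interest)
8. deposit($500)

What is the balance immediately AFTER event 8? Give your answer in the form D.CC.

After 1 (deposit($1000)): balance=$1000.00 total_interest=$0.00
After 2 (deposit($1000)): balance=$2000.00 total_interest=$0.00
After 3 (deposit($100)): balance=$2100.00 total_interest=$0.00
After 4 (month_end (apply 3% monthly interest)): balance=$2163.00 total_interest=$63.00
After 5 (month_end (apply 3% monthly interest)): balance=$2227.89 total_interest=$127.89
After 6 (month_end (apply 3% monthly interest)): balance=$2294.72 total_interest=$194.72
After 7 (month_end (apply 3% monthly interest)): balance=$2363.56 total_interest=$263.56
After 8 (deposit($500)): balance=$2863.56 total_interest=$263.56

Answer: 2863.56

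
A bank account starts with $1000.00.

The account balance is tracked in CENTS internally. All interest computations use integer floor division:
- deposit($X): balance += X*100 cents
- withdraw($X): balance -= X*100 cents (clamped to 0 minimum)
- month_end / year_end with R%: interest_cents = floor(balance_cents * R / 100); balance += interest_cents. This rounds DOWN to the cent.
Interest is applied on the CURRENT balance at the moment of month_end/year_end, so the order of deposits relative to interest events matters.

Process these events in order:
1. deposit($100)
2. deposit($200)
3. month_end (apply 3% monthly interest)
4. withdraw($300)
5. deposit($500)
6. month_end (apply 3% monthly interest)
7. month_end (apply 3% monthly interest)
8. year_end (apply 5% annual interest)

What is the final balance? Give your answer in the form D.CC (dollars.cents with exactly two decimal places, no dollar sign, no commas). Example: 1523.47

After 1 (deposit($100)): balance=$1100.00 total_interest=$0.00
After 2 (deposit($200)): balance=$1300.00 total_interest=$0.00
After 3 (month_end (apply 3% monthly interest)): balance=$1339.00 total_interest=$39.00
After 4 (withdraw($300)): balance=$1039.00 total_interest=$39.00
After 5 (deposit($500)): balance=$1539.00 total_interest=$39.00
After 6 (month_end (apply 3% monthly interest)): balance=$1585.17 total_interest=$85.17
After 7 (month_end (apply 3% monthly interest)): balance=$1632.72 total_interest=$132.72
After 8 (year_end (apply 5% annual interest)): balance=$1714.35 total_interest=$214.35

Answer: 1714.35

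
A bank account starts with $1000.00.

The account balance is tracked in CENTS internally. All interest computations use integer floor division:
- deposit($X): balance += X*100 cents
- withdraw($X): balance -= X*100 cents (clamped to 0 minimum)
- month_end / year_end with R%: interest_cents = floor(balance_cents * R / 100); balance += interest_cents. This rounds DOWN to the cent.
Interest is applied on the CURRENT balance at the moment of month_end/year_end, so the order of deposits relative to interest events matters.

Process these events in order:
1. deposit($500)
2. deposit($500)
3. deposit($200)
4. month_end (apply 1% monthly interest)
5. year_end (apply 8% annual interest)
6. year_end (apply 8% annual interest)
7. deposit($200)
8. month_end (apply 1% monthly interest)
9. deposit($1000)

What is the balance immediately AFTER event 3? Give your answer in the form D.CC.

Answer: 2200.00

Derivation:
After 1 (deposit($500)): balance=$1500.00 total_interest=$0.00
After 2 (deposit($500)): balance=$2000.00 total_interest=$0.00
After 3 (deposit($200)): balance=$2200.00 total_interest=$0.00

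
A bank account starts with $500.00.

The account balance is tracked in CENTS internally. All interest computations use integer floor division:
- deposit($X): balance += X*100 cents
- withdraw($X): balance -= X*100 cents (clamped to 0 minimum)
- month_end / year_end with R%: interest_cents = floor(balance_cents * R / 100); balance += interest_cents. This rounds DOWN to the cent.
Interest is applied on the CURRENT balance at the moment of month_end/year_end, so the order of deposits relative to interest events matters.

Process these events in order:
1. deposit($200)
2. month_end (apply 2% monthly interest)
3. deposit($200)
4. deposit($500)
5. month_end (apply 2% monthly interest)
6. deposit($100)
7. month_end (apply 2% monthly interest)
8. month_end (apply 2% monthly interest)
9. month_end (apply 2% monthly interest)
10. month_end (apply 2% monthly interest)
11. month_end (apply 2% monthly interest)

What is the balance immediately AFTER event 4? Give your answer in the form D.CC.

Answer: 1414.00

Derivation:
After 1 (deposit($200)): balance=$700.00 total_interest=$0.00
After 2 (month_end (apply 2% monthly interest)): balance=$714.00 total_interest=$14.00
After 3 (deposit($200)): balance=$914.00 total_interest=$14.00
After 4 (deposit($500)): balance=$1414.00 total_interest=$14.00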